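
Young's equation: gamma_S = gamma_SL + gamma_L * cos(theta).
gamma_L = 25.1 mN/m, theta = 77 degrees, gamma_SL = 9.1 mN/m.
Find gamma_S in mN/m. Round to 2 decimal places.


cos(77 deg) = 0.224951
gamma_S = 9.1 + 25.1 * 0.224951
= 14.75 mN/m

14.75


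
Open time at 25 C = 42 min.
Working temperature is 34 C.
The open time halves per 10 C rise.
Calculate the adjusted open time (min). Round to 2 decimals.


factor = 2^((34 - 25) / 10) = 1.8661
ot = 42 / 1.8661 = 22.51 min

22.51


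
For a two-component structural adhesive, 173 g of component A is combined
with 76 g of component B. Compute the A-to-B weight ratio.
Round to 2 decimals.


Weight ratio A:B = 173 / 76
= 2.28

2.28


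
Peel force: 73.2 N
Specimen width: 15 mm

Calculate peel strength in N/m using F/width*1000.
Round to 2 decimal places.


Peel strength = 73.2 / 15 * 1000 = 4880.00 N/m

4880.00


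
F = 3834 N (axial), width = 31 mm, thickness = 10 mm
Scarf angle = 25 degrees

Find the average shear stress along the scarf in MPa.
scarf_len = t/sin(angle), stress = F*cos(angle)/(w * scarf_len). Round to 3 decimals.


scarf_len = 10/sin(25 deg) = 23.6620
cos(25 deg) = 0.906308
stress = 3834*0.906308/(31*23.6620) = 4.737 MPa

4.737


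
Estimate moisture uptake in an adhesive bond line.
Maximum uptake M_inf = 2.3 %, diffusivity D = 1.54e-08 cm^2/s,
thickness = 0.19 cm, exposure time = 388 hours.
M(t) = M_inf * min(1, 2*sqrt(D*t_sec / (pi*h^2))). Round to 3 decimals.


Convert time: 388 h = 1396800 s
ratio = min(1, 2*sqrt(1.54e-08*1396800/(pi*0.19^2)))
= 0.871022
M(t) = 2.3 * 0.871022 = 2.003%

2.003


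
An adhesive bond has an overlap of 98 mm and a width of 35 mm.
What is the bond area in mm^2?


Bond area = overlap * width
= 98 * 35
= 3430 mm^2

3430


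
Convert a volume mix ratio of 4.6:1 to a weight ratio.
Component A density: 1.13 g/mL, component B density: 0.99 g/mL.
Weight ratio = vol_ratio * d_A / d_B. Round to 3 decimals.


= 4.6 * 1.13 / 0.99 = 5.251

5.251


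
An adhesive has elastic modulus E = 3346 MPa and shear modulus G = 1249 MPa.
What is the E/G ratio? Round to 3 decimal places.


E/G = 3346 / 1249 = 2.679

2.679


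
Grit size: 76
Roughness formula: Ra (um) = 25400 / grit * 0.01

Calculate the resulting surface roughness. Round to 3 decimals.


Ra = 25400 / 76 * 0.01
= 3.342 um

3.342


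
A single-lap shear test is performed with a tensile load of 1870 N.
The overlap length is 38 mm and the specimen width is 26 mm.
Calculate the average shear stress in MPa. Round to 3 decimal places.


Shear stress = F / (overlap * width)
= 1870 / (38 * 26)
= 1870 / 988
= 1.893 MPa

1.893


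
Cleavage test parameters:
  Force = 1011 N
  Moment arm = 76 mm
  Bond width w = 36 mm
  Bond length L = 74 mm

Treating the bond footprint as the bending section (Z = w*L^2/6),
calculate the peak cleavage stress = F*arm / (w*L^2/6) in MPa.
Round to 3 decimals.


M = 1011 * 76 = 76836 N*mm
Z = 36 * 74^2 / 6 = 197136 / 6 mm^3
sigma = M / Z = 6 * 76836 / 197136 = 461016 / 197136
= 2.339 MPa

2.339


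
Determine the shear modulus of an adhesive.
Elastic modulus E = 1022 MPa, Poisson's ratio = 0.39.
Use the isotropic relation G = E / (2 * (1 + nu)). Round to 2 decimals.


G = 1022 / (2*(1+0.39)) = 1022 / 2.78
= 367.63 MPa

367.63


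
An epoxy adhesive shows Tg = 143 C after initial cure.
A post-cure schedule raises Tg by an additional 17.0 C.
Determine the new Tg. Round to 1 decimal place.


New Tg = 143 + 17.0
= 160.0 C

160.0


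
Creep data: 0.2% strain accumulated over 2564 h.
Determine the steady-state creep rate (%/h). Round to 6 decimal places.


Rate = 0.2 / 2564 = 0.000078 %/h

0.000078


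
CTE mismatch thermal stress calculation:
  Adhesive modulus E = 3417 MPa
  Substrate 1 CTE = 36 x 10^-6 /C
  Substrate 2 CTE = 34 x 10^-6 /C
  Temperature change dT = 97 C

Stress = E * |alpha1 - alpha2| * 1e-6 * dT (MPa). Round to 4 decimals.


delta_alpha = |36 - 34| = 2 x 10^-6/C
Stress = 3417 * 2e-6 * 97
= 0.6629 MPa

0.6629


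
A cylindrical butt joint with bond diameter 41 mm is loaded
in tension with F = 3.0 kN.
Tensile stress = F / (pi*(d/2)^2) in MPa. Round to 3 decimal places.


Area = pi * (41/2)^2 = 1320.2543 mm^2
Stress = 3.0*1000 / 1320.2543
= 2.272 MPa

2.272


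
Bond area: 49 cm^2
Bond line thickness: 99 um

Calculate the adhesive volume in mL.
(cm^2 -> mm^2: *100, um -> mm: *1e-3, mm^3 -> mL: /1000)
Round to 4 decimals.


V = 49*100 * 99*1e-3 / 1000
= 0.4851 mL

0.4851


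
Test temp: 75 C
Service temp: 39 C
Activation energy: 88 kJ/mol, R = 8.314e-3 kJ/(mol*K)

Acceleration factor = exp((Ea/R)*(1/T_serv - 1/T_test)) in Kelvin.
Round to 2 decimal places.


AF = exp((88/0.008314)*(1/312.15 - 1/348.15))
= 33.32

33.32


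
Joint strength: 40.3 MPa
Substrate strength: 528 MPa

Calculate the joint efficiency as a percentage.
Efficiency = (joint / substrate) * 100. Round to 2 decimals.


Efficiency = (40.3 / 528) * 100 = 7.63%

7.63


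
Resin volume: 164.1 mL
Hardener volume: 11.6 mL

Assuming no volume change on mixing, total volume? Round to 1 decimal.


V_total = 164.1 + 11.6 = 175.7 mL

175.7


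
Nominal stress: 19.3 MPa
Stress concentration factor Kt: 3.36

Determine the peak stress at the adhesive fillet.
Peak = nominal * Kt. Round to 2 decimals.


Peak stress = 19.3 * 3.36
= 64.85 MPa

64.85


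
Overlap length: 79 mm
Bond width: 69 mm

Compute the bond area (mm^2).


Bond area = 79 * 69 = 5451 mm^2

5451


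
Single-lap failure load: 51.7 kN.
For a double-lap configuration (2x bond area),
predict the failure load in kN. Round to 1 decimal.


Failure load = 51.7 * 2 = 103.4 kN

103.4


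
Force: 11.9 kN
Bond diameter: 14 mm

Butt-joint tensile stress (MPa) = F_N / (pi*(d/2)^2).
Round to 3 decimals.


F_N = 11.9 * 1000 = 11900.0 N
A = pi*(7.0)^2 = 153.9380 mm^2
stress = 11900.0 / 153.9380 = 77.304 MPa

77.304


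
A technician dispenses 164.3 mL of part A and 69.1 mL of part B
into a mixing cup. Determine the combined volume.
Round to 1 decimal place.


Combined volume = 164.3 + 69.1
= 233.4 mL

233.4


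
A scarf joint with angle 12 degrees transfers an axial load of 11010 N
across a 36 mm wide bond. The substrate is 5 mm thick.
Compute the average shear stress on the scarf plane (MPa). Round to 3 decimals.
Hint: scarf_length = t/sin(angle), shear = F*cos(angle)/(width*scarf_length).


scarf_length = 5 / sin(12 deg) = 24.0487 mm
cos(12 deg) = 0.978148
shear stress = 11010 * 0.978148 / (36 * 24.0487)
= 12.439 MPa

12.439


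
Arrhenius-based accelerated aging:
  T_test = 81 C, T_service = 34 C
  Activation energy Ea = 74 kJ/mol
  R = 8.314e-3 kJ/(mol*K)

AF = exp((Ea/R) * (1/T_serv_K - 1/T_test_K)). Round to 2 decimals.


T_test_K = 354.15, T_serv_K = 307.15
AF = exp((74/8.314e-3) * (1/307.15 - 1/354.15))
= 46.79

46.79


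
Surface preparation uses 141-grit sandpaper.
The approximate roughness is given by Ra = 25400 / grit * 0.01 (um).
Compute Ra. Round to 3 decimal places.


Ra = 25400 / 141 * 0.01
= 254 / 141
= 1.801 um

1.801


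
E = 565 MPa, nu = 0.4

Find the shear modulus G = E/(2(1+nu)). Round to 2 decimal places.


G = 565 / (2 * 1.40)
= 201.79 MPa

201.79


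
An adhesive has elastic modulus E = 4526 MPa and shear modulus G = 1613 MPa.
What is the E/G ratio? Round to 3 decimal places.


E/G = 4526 / 1613 = 2.806

2.806


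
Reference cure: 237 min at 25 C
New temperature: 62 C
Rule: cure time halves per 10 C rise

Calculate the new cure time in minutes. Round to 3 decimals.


factor = 2^((62-25)/10) = 12.9960
t_new = 237 / 12.9960 = 18.236 min

18.236


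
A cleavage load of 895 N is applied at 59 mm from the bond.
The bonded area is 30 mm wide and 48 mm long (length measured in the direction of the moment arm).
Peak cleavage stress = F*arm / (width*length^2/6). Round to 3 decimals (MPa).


Moment = 895 * 59 = 52805 N*mm
Section modulus = 30 * 2304 / 6 = 69120 / 6 mm^3
Stress = 52805 / (69120 / 6) = 316830 / 69120
= 4.584 MPa

4.584


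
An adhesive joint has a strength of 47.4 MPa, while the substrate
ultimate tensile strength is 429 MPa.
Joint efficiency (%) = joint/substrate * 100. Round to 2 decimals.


Efficiency = 47.4 / 429 * 100
= 11.05%

11.05


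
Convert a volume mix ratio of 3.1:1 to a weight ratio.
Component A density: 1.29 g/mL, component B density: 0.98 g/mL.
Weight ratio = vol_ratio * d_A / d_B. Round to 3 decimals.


= 3.1 * 1.29 / 0.98 = 4.081

4.081


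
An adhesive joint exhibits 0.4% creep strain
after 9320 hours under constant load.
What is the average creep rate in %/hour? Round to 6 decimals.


Creep rate = strain / time
= 0.4 / 9320
= 0.000043 %/h

0.000043


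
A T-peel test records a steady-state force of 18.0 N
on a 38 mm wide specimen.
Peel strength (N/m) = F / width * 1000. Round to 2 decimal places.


Peel strength = 18.0 / 38 * 1000
= 473.68 N/m

473.68


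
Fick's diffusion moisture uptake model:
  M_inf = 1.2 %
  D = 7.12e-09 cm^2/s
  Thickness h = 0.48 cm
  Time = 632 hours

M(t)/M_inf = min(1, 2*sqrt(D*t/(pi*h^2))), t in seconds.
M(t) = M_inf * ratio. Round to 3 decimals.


t_sec = 632 * 3600 = 2275200
ratio = 2*sqrt(7.12e-09*2275200/(pi*0.48^2))
= min(1, 0.299201)
= 0.299201
M(t) = 1.2 * 0.299201 = 0.359 %

0.359


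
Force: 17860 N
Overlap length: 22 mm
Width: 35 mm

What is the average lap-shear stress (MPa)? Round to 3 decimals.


Average shear stress = F / (overlap * width)
= 17860 / (22 * 35)
= 23.195 MPa

23.195


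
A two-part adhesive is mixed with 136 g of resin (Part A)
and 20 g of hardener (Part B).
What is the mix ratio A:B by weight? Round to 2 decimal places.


Mix ratio = mass_A / mass_B
= 136 / 20
= 6.80

6.80


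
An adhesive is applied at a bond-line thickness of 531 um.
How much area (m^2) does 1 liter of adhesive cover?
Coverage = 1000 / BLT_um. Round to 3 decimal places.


Coverage = 1000 / 531 = 1.883 m^2

1.883


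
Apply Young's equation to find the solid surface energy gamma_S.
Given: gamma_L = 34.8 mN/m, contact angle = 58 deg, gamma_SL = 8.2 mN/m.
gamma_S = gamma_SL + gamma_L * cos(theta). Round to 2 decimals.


theta_rad = 58 * pi/180 = 1.012291
gamma_S = 8.2 + 34.8 * cos(1.012291)
= 26.64 mN/m

26.64


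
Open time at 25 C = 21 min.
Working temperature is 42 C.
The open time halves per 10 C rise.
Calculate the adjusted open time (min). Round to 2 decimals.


factor = 2^((42 - 25) / 10) = 3.2490
ot = 21 / 3.2490 = 6.46 min

6.46


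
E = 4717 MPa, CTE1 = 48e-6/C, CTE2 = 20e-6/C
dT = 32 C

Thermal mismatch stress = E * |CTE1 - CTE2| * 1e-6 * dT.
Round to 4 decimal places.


= 4717 * 28e-6 * 32
= 4.2264 MPa

4.2264


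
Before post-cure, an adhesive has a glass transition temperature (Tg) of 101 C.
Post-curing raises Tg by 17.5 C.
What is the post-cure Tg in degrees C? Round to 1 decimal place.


Tg_post = Tg_base + delta_Tg
= 101 + 17.5
= 118.5 C

118.5


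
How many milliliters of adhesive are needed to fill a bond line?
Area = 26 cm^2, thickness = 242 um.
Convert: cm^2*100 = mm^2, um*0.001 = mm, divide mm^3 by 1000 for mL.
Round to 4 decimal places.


= (26 * 100) * (242 * 0.001) / 1000
= 0.6292 mL

0.6292


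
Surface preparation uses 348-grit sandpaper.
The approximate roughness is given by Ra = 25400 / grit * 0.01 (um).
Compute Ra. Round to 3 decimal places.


Ra = 25400 / 348 * 0.01
= 254 / 348
= 0.730 um

0.730


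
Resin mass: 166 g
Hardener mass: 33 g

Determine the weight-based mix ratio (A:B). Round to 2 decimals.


Ratio = 166 / 33 = 5.03

5.03


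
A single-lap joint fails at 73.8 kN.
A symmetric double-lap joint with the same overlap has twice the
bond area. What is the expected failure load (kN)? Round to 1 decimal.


Double-lap load = 2 * 73.8 = 147.6 kN

147.6


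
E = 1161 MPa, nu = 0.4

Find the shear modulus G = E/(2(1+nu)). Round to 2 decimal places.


G = 1161 / (2 * 1.40)
= 414.64 MPa

414.64


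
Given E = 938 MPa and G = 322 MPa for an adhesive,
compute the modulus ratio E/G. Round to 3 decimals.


E/G ratio = 938 / 322 = 2.913

2.913


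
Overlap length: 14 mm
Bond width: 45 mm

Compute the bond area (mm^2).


Bond area = 14 * 45 = 630 mm^2

630


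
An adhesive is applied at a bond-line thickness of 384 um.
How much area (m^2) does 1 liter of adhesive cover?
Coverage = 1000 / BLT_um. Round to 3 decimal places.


Coverage = 1000 / 384 = 2.604 m^2

2.604


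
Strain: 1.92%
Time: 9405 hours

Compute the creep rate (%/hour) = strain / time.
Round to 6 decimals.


Creep rate = 1.92 / 9405
= 0.000204 %/h

0.000204


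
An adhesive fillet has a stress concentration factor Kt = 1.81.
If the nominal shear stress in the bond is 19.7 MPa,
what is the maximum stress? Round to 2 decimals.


Max stress = 19.7 * 1.81 = 35.66 MPa

35.66


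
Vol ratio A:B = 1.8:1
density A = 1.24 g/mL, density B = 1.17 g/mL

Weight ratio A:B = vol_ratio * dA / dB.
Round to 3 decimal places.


Weight ratio = 1.8 * 1.24 / 1.17
= 1.908

1.908


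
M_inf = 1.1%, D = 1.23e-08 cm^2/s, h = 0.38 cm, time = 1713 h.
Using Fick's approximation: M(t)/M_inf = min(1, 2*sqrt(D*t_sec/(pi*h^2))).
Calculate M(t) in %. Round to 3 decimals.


t = 6166800 s
ratio = min(1, 2*sqrt(1.23e-08*6166800/(pi*0.1444)))
= 0.817813
M(t) = 1.1 * 0.817813 = 0.900%

0.900


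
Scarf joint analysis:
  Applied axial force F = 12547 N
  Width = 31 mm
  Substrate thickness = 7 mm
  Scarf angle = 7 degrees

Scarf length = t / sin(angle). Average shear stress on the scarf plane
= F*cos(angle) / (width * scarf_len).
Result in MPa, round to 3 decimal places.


Scarf length = 7 / sin(7 deg) = 57.4386 mm
cos(7 deg) = 0.992546
Shear = 12547 * 0.992546 / (31 * 57.4386)
= 6.994 MPa

6.994


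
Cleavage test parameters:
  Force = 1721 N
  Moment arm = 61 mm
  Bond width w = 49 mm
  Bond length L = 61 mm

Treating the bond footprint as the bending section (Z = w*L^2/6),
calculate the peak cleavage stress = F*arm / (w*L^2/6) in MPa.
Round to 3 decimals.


M = 1721 * 61 = 104981 N*mm
Z = 49 * 61^2 / 6 = 182329 / 6 mm^3
sigma = M / Z = 6 * 104981 / 182329 = 629886 / 182329
= 3.455 MPa

3.455


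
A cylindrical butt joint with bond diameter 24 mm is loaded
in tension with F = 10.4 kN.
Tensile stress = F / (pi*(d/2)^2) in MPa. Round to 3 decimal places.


Area = pi * (24/2)^2 = 452.3893 mm^2
Stress = 10.4*1000 / 452.3893
= 22.989 MPa

22.989


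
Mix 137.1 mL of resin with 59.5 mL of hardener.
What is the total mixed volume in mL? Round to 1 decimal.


Total = 137.1 + 59.5 = 196.6 mL

196.6


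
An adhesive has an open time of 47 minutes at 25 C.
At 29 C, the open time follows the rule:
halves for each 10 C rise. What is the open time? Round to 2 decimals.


Factor = 2^((29-25)/10) = 1.3195
Open time = 47 / 1.3195 = 35.62 min

35.62


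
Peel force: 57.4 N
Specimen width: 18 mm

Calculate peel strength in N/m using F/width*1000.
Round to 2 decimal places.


Peel strength = 57.4 / 18 * 1000 = 3188.89 N/m

3188.89


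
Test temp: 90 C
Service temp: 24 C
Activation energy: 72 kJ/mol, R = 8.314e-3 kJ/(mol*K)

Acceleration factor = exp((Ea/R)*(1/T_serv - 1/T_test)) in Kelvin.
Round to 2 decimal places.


AF = exp((72/0.008314)*(1/297.15 - 1/363.15))
= 199.67

199.67


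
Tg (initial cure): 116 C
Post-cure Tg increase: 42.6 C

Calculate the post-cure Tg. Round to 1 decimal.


Post-cure Tg = 116 + 42.6 = 158.6 C

158.6


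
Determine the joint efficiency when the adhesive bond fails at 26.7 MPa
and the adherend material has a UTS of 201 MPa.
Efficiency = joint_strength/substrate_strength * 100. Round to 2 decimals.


Joint efficiency = 26.7 / 201 * 100
= 13.28%

13.28


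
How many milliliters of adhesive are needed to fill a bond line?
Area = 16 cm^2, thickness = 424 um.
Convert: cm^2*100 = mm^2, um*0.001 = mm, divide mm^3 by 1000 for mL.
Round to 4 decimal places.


= (16 * 100) * (424 * 0.001) / 1000
= 0.6784 mL

0.6784


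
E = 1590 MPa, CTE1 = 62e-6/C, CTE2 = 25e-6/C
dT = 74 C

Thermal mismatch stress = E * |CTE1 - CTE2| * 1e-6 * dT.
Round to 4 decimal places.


= 1590 * 37e-6 * 74
= 4.3534 MPa

4.3534


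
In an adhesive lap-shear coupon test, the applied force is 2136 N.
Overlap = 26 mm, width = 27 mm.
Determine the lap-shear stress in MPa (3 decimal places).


stress = F / (overlap * width)
= 2136 / (26 * 27)
= 3.043 MPa

3.043


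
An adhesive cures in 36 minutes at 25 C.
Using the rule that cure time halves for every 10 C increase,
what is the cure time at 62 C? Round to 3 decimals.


Factor = 2^((62 - 25) / 10) = 12.9960
Cure time = 36 / 12.9960
= 2.770 minutes

2.770


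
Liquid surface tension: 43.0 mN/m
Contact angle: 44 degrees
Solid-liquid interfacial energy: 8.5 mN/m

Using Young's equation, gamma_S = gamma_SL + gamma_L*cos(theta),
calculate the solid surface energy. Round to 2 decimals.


gamma_S = 8.5 + 43.0 * cos(44)
= 39.43 mN/m

39.43


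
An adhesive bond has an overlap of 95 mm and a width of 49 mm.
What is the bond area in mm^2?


Bond area = overlap * width
= 95 * 49
= 4655 mm^2

4655


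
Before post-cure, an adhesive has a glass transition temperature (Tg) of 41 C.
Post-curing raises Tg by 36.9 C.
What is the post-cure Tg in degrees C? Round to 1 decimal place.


Tg_post = Tg_base + delta_Tg
= 41 + 36.9
= 77.9 C

77.9


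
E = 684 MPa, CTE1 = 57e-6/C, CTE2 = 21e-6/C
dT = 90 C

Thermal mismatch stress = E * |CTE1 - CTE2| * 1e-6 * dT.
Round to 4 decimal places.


= 684 * 36e-6 * 90
= 2.2162 MPa

2.2162


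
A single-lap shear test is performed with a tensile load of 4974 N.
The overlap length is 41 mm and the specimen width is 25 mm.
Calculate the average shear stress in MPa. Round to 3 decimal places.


Shear stress = F / (overlap * width)
= 4974 / (41 * 25)
= 4974 / 1025
= 4.853 MPa

4.853


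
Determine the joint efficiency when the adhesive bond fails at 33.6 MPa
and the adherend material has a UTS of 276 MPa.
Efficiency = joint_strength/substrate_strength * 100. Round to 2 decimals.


Joint efficiency = 33.6 / 276 * 100
= 12.17%

12.17


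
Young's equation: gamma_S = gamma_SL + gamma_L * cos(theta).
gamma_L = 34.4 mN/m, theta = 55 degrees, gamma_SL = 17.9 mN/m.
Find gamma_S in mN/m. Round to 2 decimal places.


cos(55 deg) = 0.573576
gamma_S = 17.9 + 34.4 * 0.573576
= 37.63 mN/m

37.63


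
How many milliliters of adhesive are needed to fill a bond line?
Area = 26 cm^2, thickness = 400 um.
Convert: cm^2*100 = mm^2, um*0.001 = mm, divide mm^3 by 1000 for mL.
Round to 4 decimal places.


= (26 * 100) * (400 * 0.001) / 1000
= 1.0400 mL

1.0400


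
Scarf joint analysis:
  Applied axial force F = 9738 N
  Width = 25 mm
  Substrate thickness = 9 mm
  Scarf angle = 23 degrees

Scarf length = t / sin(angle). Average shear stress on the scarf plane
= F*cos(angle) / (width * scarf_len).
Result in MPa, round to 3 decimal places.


Scarf length = 9 / sin(23 deg) = 23.0337 mm
cos(23 deg) = 0.920505
Shear = 9738 * 0.920505 / (25 * 23.0337)
= 15.567 MPa

15.567


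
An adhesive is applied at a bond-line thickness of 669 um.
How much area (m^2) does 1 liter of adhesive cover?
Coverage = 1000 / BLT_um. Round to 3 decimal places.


Coverage = 1000 / 669 = 1.495 m^2

1.495


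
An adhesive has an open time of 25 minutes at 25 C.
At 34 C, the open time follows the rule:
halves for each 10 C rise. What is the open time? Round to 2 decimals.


Factor = 2^((34-25)/10) = 1.8661
Open time = 25 / 1.8661 = 13.40 min

13.40


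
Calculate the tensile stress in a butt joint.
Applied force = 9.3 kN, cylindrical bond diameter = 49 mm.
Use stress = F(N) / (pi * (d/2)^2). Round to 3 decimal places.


A = pi * 24.5^2 = 1885.7410 mm^2
sigma = 9300.0 / 1885.7410 = 4.932 MPa

4.932


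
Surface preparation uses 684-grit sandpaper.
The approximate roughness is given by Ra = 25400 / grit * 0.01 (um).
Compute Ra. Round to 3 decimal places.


Ra = 25400 / 684 * 0.01
= 254 / 684
= 0.371 um

0.371


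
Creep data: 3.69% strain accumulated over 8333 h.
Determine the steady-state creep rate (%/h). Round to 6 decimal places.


Rate = 3.69 / 8333 = 0.000443 %/h

0.000443


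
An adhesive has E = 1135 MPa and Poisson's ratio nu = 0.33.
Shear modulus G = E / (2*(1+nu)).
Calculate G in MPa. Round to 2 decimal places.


G = 1135 / (2*(1+0.33))
= 1135 / 2.66
= 426.69 MPa

426.69


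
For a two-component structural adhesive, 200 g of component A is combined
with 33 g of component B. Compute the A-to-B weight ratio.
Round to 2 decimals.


Weight ratio A:B = 200 / 33
= 6.06

6.06


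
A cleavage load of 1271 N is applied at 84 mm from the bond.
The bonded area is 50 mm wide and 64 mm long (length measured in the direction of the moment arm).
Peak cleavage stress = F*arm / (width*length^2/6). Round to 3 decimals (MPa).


Moment = 1271 * 84 = 106764 N*mm
Section modulus = 50 * 4096 / 6 = 204800 / 6 mm^3
Stress = 106764 / (204800 / 6) = 640584 / 204800
= 3.128 MPa

3.128


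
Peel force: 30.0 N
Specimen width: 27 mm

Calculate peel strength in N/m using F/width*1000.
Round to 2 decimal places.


Peel strength = 30.0 / 27 * 1000 = 1111.11 N/m

1111.11


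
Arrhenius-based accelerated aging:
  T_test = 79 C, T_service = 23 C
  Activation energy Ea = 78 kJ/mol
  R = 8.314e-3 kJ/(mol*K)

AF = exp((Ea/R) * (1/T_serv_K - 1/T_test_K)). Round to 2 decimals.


T_test_K = 352.15, T_serv_K = 296.15
AF = exp((78/8.314e-3) * (1/296.15 - 1/352.15))
= 154.12

154.12


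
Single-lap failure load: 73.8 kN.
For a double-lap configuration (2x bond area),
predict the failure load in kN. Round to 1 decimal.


Failure load = 73.8 * 2 = 147.6 kN

147.6


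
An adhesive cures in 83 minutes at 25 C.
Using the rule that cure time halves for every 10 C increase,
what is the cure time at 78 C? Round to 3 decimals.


Factor = 2^((78 - 25) / 10) = 39.3966
Cure time = 83 / 39.3966
= 2.107 minutes

2.107


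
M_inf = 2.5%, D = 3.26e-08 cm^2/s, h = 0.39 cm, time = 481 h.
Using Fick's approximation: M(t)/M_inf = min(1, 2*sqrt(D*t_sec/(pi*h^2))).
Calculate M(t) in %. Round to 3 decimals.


t = 1731600 s
ratio = min(1, 2*sqrt(3.26e-08*1731600/(pi*0.1521)))
= 0.687421
M(t) = 2.5 * 0.687421 = 1.719%

1.719


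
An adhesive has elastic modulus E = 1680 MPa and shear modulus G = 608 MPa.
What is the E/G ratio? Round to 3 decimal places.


E/G = 1680 / 608 = 2.763

2.763


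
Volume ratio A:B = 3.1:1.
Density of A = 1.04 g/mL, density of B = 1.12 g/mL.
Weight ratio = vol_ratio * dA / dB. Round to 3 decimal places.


Wt ratio = 3.1 * 1.04 / 1.12
= 2.879

2.879


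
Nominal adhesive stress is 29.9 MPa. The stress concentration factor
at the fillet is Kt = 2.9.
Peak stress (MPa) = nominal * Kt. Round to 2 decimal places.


Peak = 29.9 * 2.9 = 86.71 MPa

86.71


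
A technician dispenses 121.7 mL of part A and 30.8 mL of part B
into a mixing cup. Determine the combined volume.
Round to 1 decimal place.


Combined volume = 121.7 + 30.8
= 152.5 mL

152.5


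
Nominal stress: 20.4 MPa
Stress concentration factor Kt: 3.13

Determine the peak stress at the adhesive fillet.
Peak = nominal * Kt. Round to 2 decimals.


Peak stress = 20.4 * 3.13
= 63.85 MPa

63.85


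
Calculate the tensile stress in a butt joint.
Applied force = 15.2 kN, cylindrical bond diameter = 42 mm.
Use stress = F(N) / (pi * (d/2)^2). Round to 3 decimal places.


A = pi * 21.0^2 = 1385.4424 mm^2
sigma = 15200.0 / 1385.4424 = 10.971 MPa

10.971


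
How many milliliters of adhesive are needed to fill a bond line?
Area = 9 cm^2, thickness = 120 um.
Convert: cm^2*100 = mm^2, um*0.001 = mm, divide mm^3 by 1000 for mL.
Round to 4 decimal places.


= (9 * 100) * (120 * 0.001) / 1000
= 0.1080 mL

0.1080


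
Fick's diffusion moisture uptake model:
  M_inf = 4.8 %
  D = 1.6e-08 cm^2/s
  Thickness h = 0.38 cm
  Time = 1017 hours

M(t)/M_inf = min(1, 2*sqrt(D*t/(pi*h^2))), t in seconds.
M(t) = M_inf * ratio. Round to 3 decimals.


t_sec = 1017 * 3600 = 3661200
ratio = 2*sqrt(1.6e-08*3661200/(pi*0.38^2))
= min(1, 0.718693)
= 0.718693
M(t) = 4.8 * 0.718693 = 3.450 %

3.450


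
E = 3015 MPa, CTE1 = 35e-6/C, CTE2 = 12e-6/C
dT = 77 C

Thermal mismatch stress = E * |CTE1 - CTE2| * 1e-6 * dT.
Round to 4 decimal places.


= 3015 * 23e-6 * 77
= 5.3396 MPa

5.3396


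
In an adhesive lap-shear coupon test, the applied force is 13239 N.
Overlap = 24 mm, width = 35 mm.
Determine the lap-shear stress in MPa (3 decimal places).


stress = F / (overlap * width)
= 13239 / (24 * 35)
= 15.761 MPa

15.761


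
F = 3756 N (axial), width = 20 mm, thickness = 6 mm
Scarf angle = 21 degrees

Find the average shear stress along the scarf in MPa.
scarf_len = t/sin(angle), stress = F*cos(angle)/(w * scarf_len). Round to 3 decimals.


scarf_len = 6/sin(21 deg) = 16.7426
cos(21 deg) = 0.933580
stress = 3756*0.933580/(20*16.7426) = 10.472 MPa

10.472


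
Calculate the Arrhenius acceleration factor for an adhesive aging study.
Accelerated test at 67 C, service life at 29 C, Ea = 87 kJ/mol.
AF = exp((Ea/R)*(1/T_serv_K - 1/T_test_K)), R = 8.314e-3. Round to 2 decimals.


T_test = 340.15 K, T_serv = 302.15 K
Ea/R = 87 / 0.008314 = 10464.28
AF = exp(10464.28 * (1/302.15 - 1/340.15))
= 47.89

47.89


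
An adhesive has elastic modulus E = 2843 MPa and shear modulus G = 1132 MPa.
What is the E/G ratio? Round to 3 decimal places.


E/G = 2843 / 1132 = 2.511

2.511


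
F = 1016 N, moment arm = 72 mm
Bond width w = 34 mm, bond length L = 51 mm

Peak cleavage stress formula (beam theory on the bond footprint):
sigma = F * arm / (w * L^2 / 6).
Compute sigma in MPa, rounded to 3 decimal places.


sigma = (1016 * 72) / (34 * 2601 / 6)
= 73152 * 6 / 88434
= 438912 / 88434
= 4.963 MPa

4.963


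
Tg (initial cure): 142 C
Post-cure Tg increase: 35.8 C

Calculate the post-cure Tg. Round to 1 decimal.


Post-cure Tg = 142 + 35.8 = 177.8 C

177.8


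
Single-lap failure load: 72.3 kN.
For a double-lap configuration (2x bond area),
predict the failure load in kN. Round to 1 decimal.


Failure load = 72.3 * 2 = 144.6 kN

144.6


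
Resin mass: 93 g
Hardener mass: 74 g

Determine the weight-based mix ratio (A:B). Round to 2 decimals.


Ratio = 93 / 74 = 1.26

1.26


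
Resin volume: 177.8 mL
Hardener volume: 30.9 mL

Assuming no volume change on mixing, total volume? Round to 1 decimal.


V_total = 177.8 + 30.9 = 208.7 mL

208.7


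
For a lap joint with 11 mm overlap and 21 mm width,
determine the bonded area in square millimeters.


Area = 11 * 21 = 231 mm^2

231


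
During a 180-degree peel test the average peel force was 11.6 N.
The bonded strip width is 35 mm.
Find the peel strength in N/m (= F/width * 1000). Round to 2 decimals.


Peel strength = F/width * 1000
= 11.6 / 35 * 1000
= 331.43 N/m

331.43


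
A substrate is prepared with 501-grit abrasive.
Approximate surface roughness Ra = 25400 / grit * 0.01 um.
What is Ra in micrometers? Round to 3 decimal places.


Ra = 25400 / 501 * 0.01 = 0.507 um

0.507


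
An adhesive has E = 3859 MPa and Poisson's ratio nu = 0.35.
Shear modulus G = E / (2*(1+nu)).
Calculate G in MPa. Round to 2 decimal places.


G = 3859 / (2*(1+0.35))
= 3859 / 2.70
= 1429.26 MPa

1429.26


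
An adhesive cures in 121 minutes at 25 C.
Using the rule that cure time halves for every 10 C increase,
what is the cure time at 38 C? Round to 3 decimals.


Factor = 2^((38 - 25) / 10) = 2.4623
Cure time = 121 / 2.4623
= 49.141 minutes

49.141


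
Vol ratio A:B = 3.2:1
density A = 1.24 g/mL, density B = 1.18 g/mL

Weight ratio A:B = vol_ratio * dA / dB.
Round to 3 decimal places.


Weight ratio = 3.2 * 1.24 / 1.18
= 3.363

3.363


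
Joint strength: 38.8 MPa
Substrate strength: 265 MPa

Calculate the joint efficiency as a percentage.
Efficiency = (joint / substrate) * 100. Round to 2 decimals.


Efficiency = (38.8 / 265) * 100 = 14.64%

14.64


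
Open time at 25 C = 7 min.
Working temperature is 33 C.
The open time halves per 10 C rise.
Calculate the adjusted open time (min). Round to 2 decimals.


factor = 2^((33 - 25) / 10) = 1.7411
ot = 7 / 1.7411 = 4.02 min

4.02


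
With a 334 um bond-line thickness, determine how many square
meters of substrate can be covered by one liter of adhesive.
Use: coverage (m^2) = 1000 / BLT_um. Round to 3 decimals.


Coverage = 1000 / 334 = 2.994 m^2

2.994


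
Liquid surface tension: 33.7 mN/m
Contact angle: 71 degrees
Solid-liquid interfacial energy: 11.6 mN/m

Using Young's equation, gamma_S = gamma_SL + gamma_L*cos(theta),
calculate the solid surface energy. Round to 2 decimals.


gamma_S = 11.6 + 33.7 * cos(71)
= 22.57 mN/m

22.57


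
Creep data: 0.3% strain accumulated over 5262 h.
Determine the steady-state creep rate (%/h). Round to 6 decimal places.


Rate = 0.3 / 5262 = 0.000057 %/h

0.000057


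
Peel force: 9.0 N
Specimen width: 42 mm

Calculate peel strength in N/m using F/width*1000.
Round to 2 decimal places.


Peel strength = 9.0 / 42 * 1000 = 214.29 N/m

214.29


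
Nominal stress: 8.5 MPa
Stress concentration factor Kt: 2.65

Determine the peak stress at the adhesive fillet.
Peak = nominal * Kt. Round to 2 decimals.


Peak stress = 8.5 * 2.65
= 22.53 MPa

22.53


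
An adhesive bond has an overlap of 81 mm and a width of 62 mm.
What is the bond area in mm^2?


Bond area = overlap * width
= 81 * 62
= 5022 mm^2

5022


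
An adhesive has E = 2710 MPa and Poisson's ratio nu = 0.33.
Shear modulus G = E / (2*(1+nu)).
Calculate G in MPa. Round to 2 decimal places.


G = 2710 / (2*(1+0.33))
= 2710 / 2.66
= 1018.80 MPa

1018.80


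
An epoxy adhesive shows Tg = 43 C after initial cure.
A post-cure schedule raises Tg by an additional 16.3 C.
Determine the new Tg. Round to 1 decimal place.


New Tg = 43 + 16.3
= 59.3 C

59.3


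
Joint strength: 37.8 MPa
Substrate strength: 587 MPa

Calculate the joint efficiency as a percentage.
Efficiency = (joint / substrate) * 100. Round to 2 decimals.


Efficiency = (37.8 / 587) * 100 = 6.44%

6.44


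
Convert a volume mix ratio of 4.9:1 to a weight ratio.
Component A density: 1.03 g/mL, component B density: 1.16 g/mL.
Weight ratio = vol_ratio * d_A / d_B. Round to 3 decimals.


= 4.9 * 1.03 / 1.16 = 4.351

4.351


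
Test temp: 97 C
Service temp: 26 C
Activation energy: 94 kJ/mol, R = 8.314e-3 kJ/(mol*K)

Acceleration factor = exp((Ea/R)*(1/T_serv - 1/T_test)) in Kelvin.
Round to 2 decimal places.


AF = exp((94/0.008314)*(1/299.15 - 1/370.15))
= 1407.43

1407.43


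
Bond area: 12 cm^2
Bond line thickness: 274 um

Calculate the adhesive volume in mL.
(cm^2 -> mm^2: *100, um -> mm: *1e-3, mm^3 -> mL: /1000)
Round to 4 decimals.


V = 12*100 * 274*1e-3 / 1000
= 0.3288 mL

0.3288


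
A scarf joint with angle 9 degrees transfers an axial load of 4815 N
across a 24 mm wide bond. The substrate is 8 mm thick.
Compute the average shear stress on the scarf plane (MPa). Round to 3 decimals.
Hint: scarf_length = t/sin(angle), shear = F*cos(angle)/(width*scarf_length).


scarf_length = 8 / sin(9 deg) = 51.1396 mm
cos(9 deg) = 0.987688
shear stress = 4815 * 0.987688 / (24 * 51.1396)
= 3.875 MPa

3.875


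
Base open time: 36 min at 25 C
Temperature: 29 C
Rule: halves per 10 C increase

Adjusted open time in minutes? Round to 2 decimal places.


Acceleration = 2^((29-25)/10) = 1.3195
Open time = 36 / 1.3195 = 27.28 min

27.28


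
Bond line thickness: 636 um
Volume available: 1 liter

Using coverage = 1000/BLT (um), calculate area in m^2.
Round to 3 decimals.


1 L = 1e6 mm^3, thickness = 636 um = 0.636 mm
Area = 1e6 / 0.636 mm^2 = (1e6 / 0.636) / 1e6 m^2 = 1000 / 636 m^2
= 1.572 m^2

1.572


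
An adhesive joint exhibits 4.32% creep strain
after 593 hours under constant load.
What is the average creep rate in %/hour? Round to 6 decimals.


Creep rate = strain / time
= 4.32 / 593
= 0.007285 %/h

0.007285


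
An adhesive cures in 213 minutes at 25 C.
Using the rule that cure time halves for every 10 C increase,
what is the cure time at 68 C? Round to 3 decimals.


Factor = 2^((68 - 25) / 10) = 19.6983
Cure time = 213 / 19.6983
= 10.813 minutes

10.813


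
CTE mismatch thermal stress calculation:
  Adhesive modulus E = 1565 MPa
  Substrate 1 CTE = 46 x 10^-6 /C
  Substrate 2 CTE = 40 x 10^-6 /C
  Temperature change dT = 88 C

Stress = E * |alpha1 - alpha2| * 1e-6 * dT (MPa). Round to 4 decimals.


delta_alpha = |46 - 40| = 6 x 10^-6/C
Stress = 1565 * 6e-6 * 88
= 0.8263 MPa

0.8263


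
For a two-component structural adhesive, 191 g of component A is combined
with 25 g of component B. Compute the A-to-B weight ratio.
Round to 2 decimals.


Weight ratio A:B = 191 / 25
= 7.64

7.64


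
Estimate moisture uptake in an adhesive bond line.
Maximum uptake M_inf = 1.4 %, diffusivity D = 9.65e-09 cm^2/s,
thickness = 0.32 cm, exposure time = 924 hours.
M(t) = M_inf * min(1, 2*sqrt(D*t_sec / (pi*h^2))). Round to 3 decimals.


Convert time: 924 h = 3326400 s
ratio = min(1, 2*sqrt(9.65e-09*3326400/(pi*0.32^2)))
= 0.631766
M(t) = 1.4 * 0.631766 = 0.884%

0.884


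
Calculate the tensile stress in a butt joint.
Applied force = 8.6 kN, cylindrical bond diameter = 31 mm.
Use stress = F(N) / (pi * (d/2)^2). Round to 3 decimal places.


A = pi * 15.5^2 = 754.7676 mm^2
sigma = 8600.0 / 754.7676 = 11.394 MPa

11.394


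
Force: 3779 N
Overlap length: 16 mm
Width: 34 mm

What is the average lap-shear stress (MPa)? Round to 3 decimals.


Average shear stress = F / (overlap * width)
= 3779 / (16 * 34)
= 6.947 MPa

6.947


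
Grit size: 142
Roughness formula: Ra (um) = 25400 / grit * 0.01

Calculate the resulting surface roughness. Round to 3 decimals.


Ra = 25400 / 142 * 0.01
= 1.789 um

1.789


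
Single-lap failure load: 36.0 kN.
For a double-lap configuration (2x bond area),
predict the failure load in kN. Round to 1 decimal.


Failure load = 36.0 * 2 = 72.0 kN

72.0


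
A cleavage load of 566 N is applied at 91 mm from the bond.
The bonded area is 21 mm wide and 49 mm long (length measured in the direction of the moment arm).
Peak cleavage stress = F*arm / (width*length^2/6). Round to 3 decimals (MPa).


Moment = 566 * 91 = 51506 N*mm
Section modulus = 21 * 2401 / 6 = 50421 / 6 mm^3
Stress = 51506 / (50421 / 6) = 309036 / 50421
= 6.129 MPa

6.129


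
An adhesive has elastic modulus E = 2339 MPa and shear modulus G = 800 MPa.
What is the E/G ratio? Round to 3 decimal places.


E/G = 2339 / 800 = 2.924

2.924


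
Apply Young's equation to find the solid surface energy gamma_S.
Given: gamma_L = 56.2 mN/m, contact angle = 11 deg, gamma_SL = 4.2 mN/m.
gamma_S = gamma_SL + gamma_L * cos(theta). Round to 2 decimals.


theta_rad = 11 * pi/180 = 0.191986
gamma_S = 4.2 + 56.2 * cos(0.191986)
= 59.37 mN/m

59.37


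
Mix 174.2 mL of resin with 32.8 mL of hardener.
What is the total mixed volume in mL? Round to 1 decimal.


Total = 174.2 + 32.8 = 207.0 mL

207.0


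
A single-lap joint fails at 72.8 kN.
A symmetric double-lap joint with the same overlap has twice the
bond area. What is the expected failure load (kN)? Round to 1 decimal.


Double-lap load = 2 * 72.8 = 145.6 kN

145.6


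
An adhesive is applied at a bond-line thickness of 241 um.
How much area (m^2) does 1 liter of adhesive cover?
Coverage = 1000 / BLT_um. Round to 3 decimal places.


Coverage = 1000 / 241 = 4.149 m^2

4.149


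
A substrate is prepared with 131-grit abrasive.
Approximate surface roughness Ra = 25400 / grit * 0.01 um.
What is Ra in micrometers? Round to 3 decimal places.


Ra = 25400 / 131 * 0.01 = 1.939 um

1.939


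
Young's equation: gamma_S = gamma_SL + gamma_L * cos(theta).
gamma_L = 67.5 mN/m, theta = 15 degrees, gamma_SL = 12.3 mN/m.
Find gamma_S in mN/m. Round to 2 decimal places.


cos(15 deg) = 0.965926
gamma_S = 12.3 + 67.5 * 0.965926
= 77.50 mN/m

77.50


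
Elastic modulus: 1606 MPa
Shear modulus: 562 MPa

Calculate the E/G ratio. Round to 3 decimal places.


E / G = 1606 / 562 = 2.858

2.858


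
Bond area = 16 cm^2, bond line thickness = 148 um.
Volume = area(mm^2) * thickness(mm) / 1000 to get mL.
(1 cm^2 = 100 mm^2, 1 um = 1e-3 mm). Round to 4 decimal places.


area_mm2 = 16 * 100 = 1600
blt_mm = 148 * 1e-3 = 0.148
vol_mm3 = 1600 * 0.148 = 236.8
vol_mL = 236.8 / 1000 = 0.2368 mL

0.2368


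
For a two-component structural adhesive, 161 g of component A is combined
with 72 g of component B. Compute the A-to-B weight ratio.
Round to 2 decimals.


Weight ratio A:B = 161 / 72
= 2.24

2.24


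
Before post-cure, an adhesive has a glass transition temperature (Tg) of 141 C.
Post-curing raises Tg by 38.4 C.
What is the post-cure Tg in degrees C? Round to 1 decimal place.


Tg_post = Tg_base + delta_Tg
= 141 + 38.4
= 179.4 C

179.4


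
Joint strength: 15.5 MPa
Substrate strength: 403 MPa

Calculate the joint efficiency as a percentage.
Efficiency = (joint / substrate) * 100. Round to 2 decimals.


Efficiency = (15.5 / 403) * 100 = 3.85%

3.85


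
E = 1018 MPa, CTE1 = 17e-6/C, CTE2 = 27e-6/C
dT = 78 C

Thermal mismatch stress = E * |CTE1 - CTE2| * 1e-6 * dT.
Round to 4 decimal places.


= 1018 * 10e-6 * 78
= 0.7940 MPa

0.7940


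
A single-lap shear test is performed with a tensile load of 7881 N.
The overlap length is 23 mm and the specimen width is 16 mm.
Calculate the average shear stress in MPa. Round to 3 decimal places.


Shear stress = F / (overlap * width)
= 7881 / (23 * 16)
= 7881 / 368
= 21.416 MPa

21.416


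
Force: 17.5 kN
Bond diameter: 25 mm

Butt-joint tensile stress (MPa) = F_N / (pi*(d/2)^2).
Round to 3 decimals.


F_N = 17.5 * 1000 = 17500.0 N
A = pi*(12.5)^2 = 490.8739 mm^2
stress = 17500.0 / 490.8739 = 35.651 MPa

35.651


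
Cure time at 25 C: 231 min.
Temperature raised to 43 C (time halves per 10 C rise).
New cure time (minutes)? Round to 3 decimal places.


Acceleration factor = 2^(18/10) = 3.4822
New time = 231 / 3.4822 = 66.337 min

66.337


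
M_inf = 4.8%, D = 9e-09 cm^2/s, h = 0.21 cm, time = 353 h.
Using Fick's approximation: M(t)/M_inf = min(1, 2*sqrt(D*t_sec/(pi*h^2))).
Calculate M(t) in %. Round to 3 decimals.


t = 1270800 s
ratio = min(1, 2*sqrt(9e-09*1270800/(pi*0.0441)))
= 0.574640
M(t) = 4.8 * 0.574640 = 2.758%

2.758


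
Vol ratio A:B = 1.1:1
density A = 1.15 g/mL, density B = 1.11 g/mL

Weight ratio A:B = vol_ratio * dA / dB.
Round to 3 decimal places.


Weight ratio = 1.1 * 1.15 / 1.11
= 1.140

1.140


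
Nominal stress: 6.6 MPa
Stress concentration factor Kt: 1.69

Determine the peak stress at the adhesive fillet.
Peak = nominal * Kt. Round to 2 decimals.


Peak stress = 6.6 * 1.69
= 11.15 MPa

11.15


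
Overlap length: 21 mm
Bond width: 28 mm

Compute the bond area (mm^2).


Bond area = 21 * 28 = 588 mm^2

588


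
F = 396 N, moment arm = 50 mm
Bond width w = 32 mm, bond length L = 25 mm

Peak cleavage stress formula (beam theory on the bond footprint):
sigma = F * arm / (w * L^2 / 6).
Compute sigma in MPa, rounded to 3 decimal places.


sigma = (396 * 50) / (32 * 625 / 6)
= 19800 * 6 / 20000
= 118800 / 20000
= 5.940 MPa

5.940


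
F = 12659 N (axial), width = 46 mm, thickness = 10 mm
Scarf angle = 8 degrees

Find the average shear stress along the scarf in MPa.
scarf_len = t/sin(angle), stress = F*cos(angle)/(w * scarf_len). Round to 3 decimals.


scarf_len = 10/sin(8 deg) = 71.8530
cos(8 deg) = 0.990268
stress = 12659*0.990268/(46*71.8530) = 3.793 MPa

3.793


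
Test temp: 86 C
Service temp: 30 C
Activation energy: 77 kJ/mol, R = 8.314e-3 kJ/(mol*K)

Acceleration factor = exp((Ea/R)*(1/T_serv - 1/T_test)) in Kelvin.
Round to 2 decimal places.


AF = exp((77/0.008314)*(1/303.15 - 1/359.15))
= 117.17

117.17
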